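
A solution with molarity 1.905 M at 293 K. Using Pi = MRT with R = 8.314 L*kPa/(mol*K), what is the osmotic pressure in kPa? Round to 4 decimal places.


Osmotic pressure (van't Hoff): Pi = M*R*T.
RT = 8.314 * 293 = 2436.002
Pi = 1.905 * 2436.002
Pi = 4640.58381 kPa, rounded to 4 dp:

4640.5838 kPa


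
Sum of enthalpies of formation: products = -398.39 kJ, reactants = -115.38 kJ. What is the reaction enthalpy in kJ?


dH_rxn = sum(dH_f products) - sum(dH_f reactants)
dH_rxn = -398.39 - (-115.38)
dH_rxn = -283.01 kJ:

-283.01 kJ


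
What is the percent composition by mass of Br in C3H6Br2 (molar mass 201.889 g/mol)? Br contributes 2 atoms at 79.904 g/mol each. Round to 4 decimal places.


pct = 100 * (n_elem * M_elem) / M_total
mass_contribution = 2 * 79.904 = 159.808 g/mol
pct = 100 * 159.808 / 201.889
pct = 79.1563681 %, rounded to 4 dp:

79.1564 %


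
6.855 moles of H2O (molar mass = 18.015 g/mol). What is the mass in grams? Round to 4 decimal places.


mass = n * M
mass = 6.855 * 18.015
mass = 123.492825 g, rounded to 4 dp:

123.4928 g


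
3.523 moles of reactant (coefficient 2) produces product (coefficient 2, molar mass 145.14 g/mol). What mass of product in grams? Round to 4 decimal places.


Use the coefficient ratio to convert reactant moles to product moles, then multiply by the product's molar mass.
moles_P = moles_R * (coeff_P / coeff_R) = 3.523 * (2/2) = 3.523
mass_P = moles_P * M_P = 3.523 * 145.14
mass_P = 511.32822 g, rounded to 4 dp:

511.3282 g


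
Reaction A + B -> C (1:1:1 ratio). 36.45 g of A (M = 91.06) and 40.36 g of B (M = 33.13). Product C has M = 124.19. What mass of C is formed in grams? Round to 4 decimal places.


Find moles of each reactant; the smaller value is the limiting reagent in a 1:1:1 reaction, so moles_C equals moles of the limiter.
n_A = mass_A / M_A = 36.45 / 91.06 = 0.400286 mol
n_B = mass_B / M_B = 40.36 / 33.13 = 1.218231 mol
Limiting reagent: A (smaller), n_limiting = 0.400286 mol
mass_C = n_limiting * M_C = 0.400286 * 124.19
mass_C = 49.71151834 g, rounded to 4 dp:

49.7115 g


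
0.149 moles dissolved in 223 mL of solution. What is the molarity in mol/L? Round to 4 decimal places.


Convert volume to liters: V_L = V_mL / 1000.
V_L = 223 / 1000 = 0.223 L
M = n / V_L = 0.149 / 0.223
M = 0.66816143 mol/L, rounded to 4 dp:

0.6682 mol/L


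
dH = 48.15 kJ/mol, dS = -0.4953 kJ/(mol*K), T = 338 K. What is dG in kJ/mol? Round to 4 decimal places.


Gibbs: dG = dH - T*dS (consistent units, dS already in kJ/(mol*K)).
T*dS = 338 * -0.4953 = -167.4114
dG = 48.15 - (-167.4114)
dG = 215.5614 kJ/mol, rounded to 4 dp:

215.5614 kJ/mol


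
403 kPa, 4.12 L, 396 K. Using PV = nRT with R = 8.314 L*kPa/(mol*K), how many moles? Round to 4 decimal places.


PV = nRT, solve for n = PV / (RT).
PV = 403 * 4.12 = 1660.36
RT = 8.314 * 396 = 3292.344
n = 1660.36 / 3292.344
n = 0.50430939 mol, rounded to 4 dp:

0.5043 mol


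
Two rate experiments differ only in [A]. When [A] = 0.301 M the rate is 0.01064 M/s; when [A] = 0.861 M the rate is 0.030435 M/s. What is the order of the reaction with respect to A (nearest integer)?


Rate is proportional to [A]^n, so rate2/rate1 = ([A]2/[A]1)^n. Take logs to solve for n.
rate2/rate1 = 0.030435 / 0.01064 = 2.8604
[A]2/[A]1 = 0.861 / 0.301 = 2.8605
n = ln(2.8604) / ln(2.8605) = 1.0
Nearest integer order:

1


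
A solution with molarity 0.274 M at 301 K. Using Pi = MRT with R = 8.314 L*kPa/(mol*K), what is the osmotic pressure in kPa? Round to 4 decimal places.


Osmotic pressure (van't Hoff): Pi = M*R*T.
RT = 8.314 * 301 = 2502.514
Pi = 0.274 * 2502.514
Pi = 685.688836 kPa, rounded to 4 dp:

685.6888 kPa


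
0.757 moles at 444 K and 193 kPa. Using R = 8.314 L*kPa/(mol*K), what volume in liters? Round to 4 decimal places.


PV = nRT, solve for V = nRT / P.
nRT = 0.757 * 8.314 * 444 = 2794.4019
V = 2794.4019 / 193
V = 14.47876632 L, rounded to 4 dp:

14.4788 L


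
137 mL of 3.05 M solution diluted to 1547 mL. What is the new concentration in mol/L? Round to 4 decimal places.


Dilution: M1*V1 = M2*V2, solve for M2.
M2 = M1*V1 / V2
M2 = 3.05 * 137 / 1547
M2 = 417.85 / 1547
M2 = 0.27010343 mol/L, rounded to 4 dp:

0.2701 mol/L


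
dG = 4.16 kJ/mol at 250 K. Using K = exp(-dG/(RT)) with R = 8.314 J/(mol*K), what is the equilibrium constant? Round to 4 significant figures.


dG is in kJ/mol; multiply by 1000 to match R in J/(mol*K).
RT = 8.314 * 250 = 2078.5 J/mol
exponent = -dG*1000 / (RT) = -(4.16*1000) / 2078.5 = -2.00144335
K = exp(-2.00144335)
K = 0.13514009, rounded to 4 significant figures:

0.1351


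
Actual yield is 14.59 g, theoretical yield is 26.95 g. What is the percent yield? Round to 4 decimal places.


% yield = 100 * actual / theoretical
% yield = 100 * 14.59 / 26.95
% yield = 54.13729128 %, rounded to 4 dp:

54.1373 %


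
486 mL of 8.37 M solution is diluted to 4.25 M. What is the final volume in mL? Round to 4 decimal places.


Dilution: M1*V1 = M2*V2, solve for V2.
V2 = M1*V1 / M2
V2 = 8.37 * 486 / 4.25
V2 = 4067.82 / 4.25
V2 = 957.13411765 mL, rounded to 4 dp:

957.1341 mL


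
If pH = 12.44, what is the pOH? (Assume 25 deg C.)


At 25 deg C, pH + pOH = 14.
pOH = 14 - pH = 14 - 12.44
pOH = 1.56:

1.56


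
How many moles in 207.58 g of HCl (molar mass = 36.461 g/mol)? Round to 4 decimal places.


n = mass / M
n = 207.58 / 36.461
n = 5.69320644 mol, rounded to 4 dp:

5.6932 mol


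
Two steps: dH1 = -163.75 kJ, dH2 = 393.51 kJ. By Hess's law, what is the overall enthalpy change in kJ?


Hess's law: enthalpy is a state function, so add the step enthalpies.
dH_total = dH1 + dH2 = -163.75 + (393.51)
dH_total = 229.76 kJ:

229.76 kJ


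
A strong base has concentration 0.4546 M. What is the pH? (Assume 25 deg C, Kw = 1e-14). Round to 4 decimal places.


A strong base dissociates completely, so [OH-] equals the given concentration.
pOH = -log10([OH-]) = -log10(0.4546) = 0.342371
pH = 14 - pOH = 14 - 0.342371
pH = 13.657629, rounded to 4 dp:

13.6576


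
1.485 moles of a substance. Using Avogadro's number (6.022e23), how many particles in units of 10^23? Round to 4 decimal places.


N = n * NA, then divide by 1e23 for the requested units.
N / 1e23 = n * 6.022
N / 1e23 = 1.485 * 6.022
N / 1e23 = 8.94267, rounded to 4 dp:

8.9427


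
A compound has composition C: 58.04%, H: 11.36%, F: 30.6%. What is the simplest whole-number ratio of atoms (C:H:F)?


Assume 100 g of compound, divide each mass% by atomic mass to get moles, then normalize by the smallest to get a raw atom ratio.
Moles per 100 g: C: 58.04/12.011 = 4.8322, H: 11.36/1.008 = 11.2698, F: 30.6/18.998 = 1.6107
Raw ratio (divide by min = 1.6107): C: 3.0, H: 6.997, F: 1.0
Multiply by 1 to clear fractions: C: 3.0 ~= 3, H: 6.997 ~= 7, F: 1.0 ~= 1
Reduce by GCD to get the simplest whole-number ratio:

3:7:1


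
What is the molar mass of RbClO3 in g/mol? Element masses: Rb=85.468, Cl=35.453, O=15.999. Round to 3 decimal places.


M = sum(count * atomic_mass) over atoms.
M = 1*85.468 + 1*35.453 + 3*15.999
M = 85.468 + 35.453 + 47.997
M = 168.918 g/mol, rounded to 3 dp:

168.918 g/mol


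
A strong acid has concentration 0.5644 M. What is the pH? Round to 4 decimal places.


A strong acid dissociates completely, so [H+] equals the given concentration.
pH = -log10([H+]) = -log10(0.5644)
pH = 0.24841299, rounded to 4 dp:

0.2484


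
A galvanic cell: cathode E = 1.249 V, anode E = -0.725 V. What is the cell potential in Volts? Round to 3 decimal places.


Standard cell potential: E_cell = E_cathode - E_anode.
E_cell = 1.249 - (-0.725)
E_cell = 1.974 V, rounded to 3 dp:

1.974 V


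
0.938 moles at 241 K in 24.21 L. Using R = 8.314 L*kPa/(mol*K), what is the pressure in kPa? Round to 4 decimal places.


PV = nRT, solve for P = nRT / V.
nRT = 0.938 * 8.314 * 241 = 1879.4462
P = 1879.4462 / 24.21
P = 77.6309872 kPa, rounded to 4 dp:

77.6310 kPa


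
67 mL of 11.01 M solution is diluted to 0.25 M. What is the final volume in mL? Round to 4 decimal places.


Dilution: M1*V1 = M2*V2, solve for V2.
V2 = M1*V1 / M2
V2 = 11.01 * 67 / 0.25
V2 = 737.67 / 0.25
V2 = 2950.68 mL, rounded to 4 dp:

2950.6800 mL


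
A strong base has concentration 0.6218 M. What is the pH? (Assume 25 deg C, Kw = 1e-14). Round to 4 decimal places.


A strong base dissociates completely, so [OH-] equals the given concentration.
pOH = -log10([OH-]) = -log10(0.6218) = 0.206349
pH = 14 - pOH = 14 - 0.206349
pH = 13.793651, rounded to 4 dp:

13.7937


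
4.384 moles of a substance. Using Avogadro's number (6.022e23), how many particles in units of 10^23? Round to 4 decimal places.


N = n * NA, then divide by 1e23 for the requested units.
N / 1e23 = n * 6.022
N / 1e23 = 4.384 * 6.022
N / 1e23 = 26.400448, rounded to 4 dp:

26.4004


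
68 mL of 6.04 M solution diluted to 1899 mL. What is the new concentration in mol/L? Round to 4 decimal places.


Dilution: M1*V1 = M2*V2, solve for M2.
M2 = M1*V1 / V2
M2 = 6.04 * 68 / 1899
M2 = 410.72 / 1899
M2 = 0.21628225 mol/L, rounded to 4 dp:

0.2163 mol/L


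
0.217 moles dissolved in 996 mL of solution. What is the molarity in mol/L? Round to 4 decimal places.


Convert volume to liters: V_L = V_mL / 1000.
V_L = 996 / 1000 = 0.996 L
M = n / V_L = 0.217 / 0.996
M = 0.21787149 mol/L, rounded to 4 dp:

0.2179 mol/L


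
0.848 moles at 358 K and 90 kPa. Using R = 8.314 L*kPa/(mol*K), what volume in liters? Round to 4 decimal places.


PV = nRT, solve for V = nRT / P.
nRT = 0.848 * 8.314 * 358 = 2523.9974
V = 2523.9974 / 90
V = 28.04441556 L, rounded to 4 dp:

28.0444 L


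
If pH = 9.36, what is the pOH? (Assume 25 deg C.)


At 25 deg C, pH + pOH = 14.
pOH = 14 - pH = 14 - 9.36
pOH = 4.64:

4.64


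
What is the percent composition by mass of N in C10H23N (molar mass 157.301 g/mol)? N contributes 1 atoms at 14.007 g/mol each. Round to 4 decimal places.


pct = 100 * (n_elem * M_elem) / M_total
mass_contribution = 1 * 14.007 = 14.007 g/mol
pct = 100 * 14.007 / 157.301
pct = 8.9045842 %, rounded to 4 dp:

8.9046 %


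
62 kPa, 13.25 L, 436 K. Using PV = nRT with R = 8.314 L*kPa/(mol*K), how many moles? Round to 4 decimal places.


PV = nRT, solve for n = PV / (RT).
PV = 62 * 13.25 = 821.5
RT = 8.314 * 436 = 3624.904
n = 821.5 / 3624.904
n = 0.22662669 mol, rounded to 4 dp:

0.2266 mol


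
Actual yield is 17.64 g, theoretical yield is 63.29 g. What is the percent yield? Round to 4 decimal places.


% yield = 100 * actual / theoretical
% yield = 100 * 17.64 / 63.29
% yield = 27.87170169 %, rounded to 4 dp:

27.8717 %


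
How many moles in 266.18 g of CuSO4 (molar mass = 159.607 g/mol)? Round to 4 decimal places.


n = mass / M
n = 266.18 / 159.607
n = 1.66772134 mol, rounded to 4 dp:

1.6677 mol


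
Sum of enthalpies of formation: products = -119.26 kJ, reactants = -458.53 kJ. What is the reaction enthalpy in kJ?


dH_rxn = sum(dH_f products) - sum(dH_f reactants)
dH_rxn = -119.26 - (-458.53)
dH_rxn = 339.27 kJ:

339.27 kJ


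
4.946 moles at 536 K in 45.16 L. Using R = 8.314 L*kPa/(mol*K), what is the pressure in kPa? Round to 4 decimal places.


PV = nRT, solve for P = nRT / V.
nRT = 4.946 * 8.314 * 536 = 22040.8796
P = 22040.8796 / 45.16
P = 488.06199291 kPa, rounded to 4 dp:

488.0620 kPa


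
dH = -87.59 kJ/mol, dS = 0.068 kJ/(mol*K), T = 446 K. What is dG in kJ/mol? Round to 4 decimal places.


Gibbs: dG = dH - T*dS (consistent units, dS already in kJ/(mol*K)).
T*dS = 446 * 0.068 = 30.328
dG = -87.59 - (30.328)
dG = -117.918 kJ/mol, rounded to 4 dp:

-117.9180 kJ/mol


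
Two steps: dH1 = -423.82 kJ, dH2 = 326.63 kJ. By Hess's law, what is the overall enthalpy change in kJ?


Hess's law: enthalpy is a state function, so add the step enthalpies.
dH_total = dH1 + dH2 = -423.82 + (326.63)
dH_total = -97.19 kJ:

-97.19 kJ


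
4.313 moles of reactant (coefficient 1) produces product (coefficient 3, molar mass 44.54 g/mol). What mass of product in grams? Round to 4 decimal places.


Use the coefficient ratio to convert reactant moles to product moles, then multiply by the product's molar mass.
moles_P = moles_R * (coeff_P / coeff_R) = 4.313 * (3/1) = 12.939
mass_P = moles_P * M_P = 12.939 * 44.54
mass_P = 576.30306 g, rounded to 4 dp:

576.3031 g


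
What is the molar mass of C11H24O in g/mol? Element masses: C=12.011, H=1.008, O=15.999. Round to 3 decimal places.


M = sum(count * atomic_mass) over atoms.
M = 11*12.011 + 24*1.008 + 1*15.999
M = 132.121 + 24.192 + 15.999
M = 172.312 g/mol, rounded to 3 dp:

172.312 g/mol


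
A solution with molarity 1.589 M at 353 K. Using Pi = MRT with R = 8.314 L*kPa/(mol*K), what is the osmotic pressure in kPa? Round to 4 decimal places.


Osmotic pressure (van't Hoff): Pi = M*R*T.
RT = 8.314 * 353 = 2934.842
Pi = 1.589 * 2934.842
Pi = 4663.463938 kPa, rounded to 4 dp:

4663.4639 kPa


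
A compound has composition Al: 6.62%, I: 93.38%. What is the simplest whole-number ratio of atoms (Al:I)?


Assume 100 g of compound, divide each mass% by atomic mass to get moles, then normalize by the smallest to get a raw atom ratio.
Moles per 100 g: Al: 6.62/26.982 = 0.2453, I: 93.38/126.904 = 0.7358
Raw ratio (divide by min = 0.2453): Al: 1.0, I: 2.999
Multiply by 1 to clear fractions: Al: 1.0 ~= 1, I: 2.999 ~= 3
Reduce by GCD to get the simplest whole-number ratio:

1:3


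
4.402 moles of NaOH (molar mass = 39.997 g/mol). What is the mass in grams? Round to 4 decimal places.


mass = n * M
mass = 4.402 * 39.997
mass = 176.066794 g, rounded to 4 dp:

176.0668 g


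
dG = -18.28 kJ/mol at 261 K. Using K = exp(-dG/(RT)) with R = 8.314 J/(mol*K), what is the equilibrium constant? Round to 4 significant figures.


dG is in kJ/mol; multiply by 1000 to match R in J/(mol*K).
RT = 8.314 * 261 = 2169.954 J/mol
exponent = -dG*1000 / (RT) = -(-18.28*1000) / 2169.954 = 8.42414171
K = exp(8.42414171)
K = 4555.733, rounded to 4 significant figures:

4556


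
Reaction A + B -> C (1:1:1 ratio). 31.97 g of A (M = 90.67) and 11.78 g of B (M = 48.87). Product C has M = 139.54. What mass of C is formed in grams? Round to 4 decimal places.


Find moles of each reactant; the smaller value is the limiting reagent in a 1:1:1 reaction, so moles_C equals moles of the limiter.
n_A = mass_A / M_A = 31.97 / 90.67 = 0.352597 mol
n_B = mass_B / M_B = 11.78 / 48.87 = 0.241048 mol
Limiting reagent: B (smaller), n_limiting = 0.241048 mol
mass_C = n_limiting * M_C = 0.241048 * 139.54
mass_C = 33.63583792 g, rounded to 4 dp:

33.6358 g


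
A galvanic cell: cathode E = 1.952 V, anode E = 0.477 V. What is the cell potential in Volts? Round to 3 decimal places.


Standard cell potential: E_cell = E_cathode - E_anode.
E_cell = 1.952 - (0.477)
E_cell = 1.475 V, rounded to 3 dp:

1.475 V


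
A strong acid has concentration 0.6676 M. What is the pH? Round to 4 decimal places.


A strong acid dissociates completely, so [H+] equals the given concentration.
pH = -log10([H+]) = -log10(0.6676)
pH = 0.17548367, rounded to 4 dp:

0.1755


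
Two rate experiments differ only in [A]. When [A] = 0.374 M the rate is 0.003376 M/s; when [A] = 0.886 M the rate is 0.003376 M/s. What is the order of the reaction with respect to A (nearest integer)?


Rate is proportional to [A]^n, so rate2/rate1 = ([A]2/[A]1)^n. Take logs to solve for n.
rate2/rate1 = 0.003376 / 0.003376 = 1.0
[A]2/[A]1 = 0.886 / 0.374 = 2.369
n = ln(1.0) / ln(2.369) = 0.0
Nearest integer order:

0


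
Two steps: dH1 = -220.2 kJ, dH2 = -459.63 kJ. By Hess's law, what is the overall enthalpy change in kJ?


Hess's law: enthalpy is a state function, so add the step enthalpies.
dH_total = dH1 + dH2 = -220.2 + (-459.63)
dH_total = -679.83 kJ:

-679.83 kJ


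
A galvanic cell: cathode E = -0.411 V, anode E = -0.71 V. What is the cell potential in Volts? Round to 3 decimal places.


Standard cell potential: E_cell = E_cathode - E_anode.
E_cell = -0.411 - (-0.71)
E_cell = 0.299 V, rounded to 3 dp:

0.299 V


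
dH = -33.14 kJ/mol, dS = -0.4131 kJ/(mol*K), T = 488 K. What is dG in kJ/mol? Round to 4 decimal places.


Gibbs: dG = dH - T*dS (consistent units, dS already in kJ/(mol*K)).
T*dS = 488 * -0.4131 = -201.5928
dG = -33.14 - (-201.5928)
dG = 168.4528 kJ/mol, rounded to 4 dp:

168.4528 kJ/mol


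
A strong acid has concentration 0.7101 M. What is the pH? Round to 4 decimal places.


A strong acid dissociates completely, so [H+] equals the given concentration.
pH = -log10([H+]) = -log10(0.7101)
pH = 0.14868049, rounded to 4 dp:

0.1487


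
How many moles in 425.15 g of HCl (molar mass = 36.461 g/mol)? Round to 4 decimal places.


n = mass / M
n = 425.15 / 36.461
n = 11.66040427 mol, rounded to 4 dp:

11.6604 mol


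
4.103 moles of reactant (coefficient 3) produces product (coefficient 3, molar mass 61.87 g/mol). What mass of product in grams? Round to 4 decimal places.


Use the coefficient ratio to convert reactant moles to product moles, then multiply by the product's molar mass.
moles_P = moles_R * (coeff_P / coeff_R) = 4.103 * (3/3) = 4.103
mass_P = moles_P * M_P = 4.103 * 61.87
mass_P = 253.85261 g, rounded to 4 dp:

253.8526 g


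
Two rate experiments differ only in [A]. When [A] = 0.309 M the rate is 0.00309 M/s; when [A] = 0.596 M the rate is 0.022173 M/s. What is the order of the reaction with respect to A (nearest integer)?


Rate is proportional to [A]^n, so rate2/rate1 = ([A]2/[A]1)^n. Take logs to solve for n.
rate2/rate1 = 0.022173 / 0.00309 = 7.1757
[A]2/[A]1 = 0.596 / 0.309 = 1.9288
n = ln(7.1757) / ln(1.9288) = 3.0
Nearest integer order:

3


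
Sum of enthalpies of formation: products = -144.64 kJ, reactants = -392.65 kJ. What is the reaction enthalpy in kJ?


dH_rxn = sum(dH_f products) - sum(dH_f reactants)
dH_rxn = -144.64 - (-392.65)
dH_rxn = 248.01 kJ:

248.01 kJ


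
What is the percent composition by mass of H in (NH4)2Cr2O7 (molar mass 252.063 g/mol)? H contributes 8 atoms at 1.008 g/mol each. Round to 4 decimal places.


pct = 100 * (n_elem * M_elem) / M_total
mass_contribution = 8 * 1.008 = 8.064 g/mol
pct = 100 * 8.064 / 252.063
pct = 3.1992002 %, rounded to 4 dp:

3.1992 %


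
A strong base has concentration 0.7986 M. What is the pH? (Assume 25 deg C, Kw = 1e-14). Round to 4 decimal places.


A strong base dissociates completely, so [OH-] equals the given concentration.
pOH = -log10([OH-]) = -log10(0.7986) = 0.097671
pH = 14 - pOH = 14 - 0.097671
pH = 13.902329, rounded to 4 dp:

13.9023


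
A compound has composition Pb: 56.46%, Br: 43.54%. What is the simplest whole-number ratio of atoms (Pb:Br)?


Assume 100 g of compound, divide each mass% by atomic mass to get moles, then normalize by the smallest to get a raw atom ratio.
Moles per 100 g: Pb: 56.46/207.2 = 0.2725, Br: 43.54/79.904 = 0.5449
Raw ratio (divide by min = 0.2725): Pb: 1.0, Br: 2.0
Multiply by 1 to clear fractions: Pb: 1.0 ~= 1, Br: 2.0 ~= 2
Reduce by GCD to get the simplest whole-number ratio:

1:2


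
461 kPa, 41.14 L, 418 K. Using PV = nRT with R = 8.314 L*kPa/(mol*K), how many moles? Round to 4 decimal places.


PV = nRT, solve for n = PV / (RT).
PV = 461 * 41.14 = 18965.54
RT = 8.314 * 418 = 3475.252
n = 18965.54 / 3475.252
n = 5.4573136 mol, rounded to 4 dp:

5.4573 mol


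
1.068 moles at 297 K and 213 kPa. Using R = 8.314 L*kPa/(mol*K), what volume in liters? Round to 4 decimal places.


PV = nRT, solve for V = nRT / P.
nRT = 1.068 * 8.314 * 297 = 2637.1675
V = 2637.1675 / 213
V = 12.38106808 L, rounded to 4 dp:

12.3811 L


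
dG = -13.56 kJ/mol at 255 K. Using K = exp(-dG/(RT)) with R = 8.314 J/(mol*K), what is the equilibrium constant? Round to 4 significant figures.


dG is in kJ/mol; multiply by 1000 to match R in J/(mol*K).
RT = 8.314 * 255 = 2120.07 J/mol
exponent = -dG*1000 / (RT) = -(-13.56*1000) / 2120.07 = 6.39601523
K = exp(6.39601523)
K = 599.4516, rounded to 4 significant figures:

599.5


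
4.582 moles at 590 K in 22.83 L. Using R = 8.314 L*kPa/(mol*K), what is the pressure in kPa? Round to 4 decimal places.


PV = nRT, solve for P = nRT / V.
nRT = 4.582 * 8.314 * 590 = 22475.9013
P = 22475.9013 / 22.83
P = 984.48976347 kPa, rounded to 4 dp:

984.4898 kPa


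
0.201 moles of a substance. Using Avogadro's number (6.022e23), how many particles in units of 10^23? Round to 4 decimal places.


N = n * NA, then divide by 1e23 for the requested units.
N / 1e23 = n * 6.022
N / 1e23 = 0.201 * 6.022
N / 1e23 = 1.210422, rounded to 4 dp:

1.2104


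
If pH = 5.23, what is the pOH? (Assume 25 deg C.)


At 25 deg C, pH + pOH = 14.
pOH = 14 - pH = 14 - 5.23
pOH = 8.77:

8.77


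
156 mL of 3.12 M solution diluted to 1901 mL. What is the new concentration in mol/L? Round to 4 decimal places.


Dilution: M1*V1 = M2*V2, solve for M2.
M2 = M1*V1 / V2
M2 = 3.12 * 156 / 1901
M2 = 486.72 / 1901
M2 = 0.25603367 mol/L, rounded to 4 dp:

0.2560 mol/L


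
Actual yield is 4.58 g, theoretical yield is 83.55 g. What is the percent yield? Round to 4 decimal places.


% yield = 100 * actual / theoretical
% yield = 100 * 4.58 / 83.55
% yield = 5.48174746 %, rounded to 4 dp:

5.4817 %


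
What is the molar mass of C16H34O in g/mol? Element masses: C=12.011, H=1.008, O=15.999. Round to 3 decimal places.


M = sum(count * atomic_mass) over atoms.
M = 16*12.011 + 34*1.008 + 1*15.999
M = 192.176 + 34.272 + 15.999
M = 242.447 g/mol, rounded to 3 dp:

242.447 g/mol


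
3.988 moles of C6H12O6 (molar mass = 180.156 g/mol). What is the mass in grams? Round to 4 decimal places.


mass = n * M
mass = 3.988 * 180.156
mass = 718.462128 g, rounded to 4 dp:

718.4621 g


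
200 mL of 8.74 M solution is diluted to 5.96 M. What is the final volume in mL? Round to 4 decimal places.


Dilution: M1*V1 = M2*V2, solve for V2.
V2 = M1*V1 / M2
V2 = 8.74 * 200 / 5.96
V2 = 1748.0 / 5.96
V2 = 293.2885906 mL, rounded to 4 dp:

293.2886 mL


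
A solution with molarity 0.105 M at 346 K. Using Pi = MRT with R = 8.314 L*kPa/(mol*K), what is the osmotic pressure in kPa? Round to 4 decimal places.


Osmotic pressure (van't Hoff): Pi = M*R*T.
RT = 8.314 * 346 = 2876.644
Pi = 0.105 * 2876.644
Pi = 302.04762 kPa, rounded to 4 dp:

302.0476 kPa


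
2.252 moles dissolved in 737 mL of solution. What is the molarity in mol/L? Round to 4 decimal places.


Convert volume to liters: V_L = V_mL / 1000.
V_L = 737 / 1000 = 0.737 L
M = n / V_L = 2.252 / 0.737
M = 3.05563094 mol/L, rounded to 4 dp:

3.0556 mol/L


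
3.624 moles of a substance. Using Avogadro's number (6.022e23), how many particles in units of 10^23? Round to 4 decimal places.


N = n * NA, then divide by 1e23 for the requested units.
N / 1e23 = n * 6.022
N / 1e23 = 3.624 * 6.022
N / 1e23 = 21.823728, rounded to 4 dp:

21.8237


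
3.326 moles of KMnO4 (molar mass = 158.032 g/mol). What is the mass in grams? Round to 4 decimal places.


mass = n * M
mass = 3.326 * 158.032
mass = 525.614432 g, rounded to 4 dp:

525.6144 g


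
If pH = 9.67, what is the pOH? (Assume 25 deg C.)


At 25 deg C, pH + pOH = 14.
pOH = 14 - pH = 14 - 9.67
pOH = 4.33:

4.33


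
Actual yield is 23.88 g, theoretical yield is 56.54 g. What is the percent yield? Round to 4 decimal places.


% yield = 100 * actual / theoretical
% yield = 100 * 23.88 / 56.54
% yield = 42.23558543 %, rounded to 4 dp:

42.2356 %


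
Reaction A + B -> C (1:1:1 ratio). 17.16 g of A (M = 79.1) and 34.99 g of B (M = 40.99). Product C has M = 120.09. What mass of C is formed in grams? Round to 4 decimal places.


Find moles of each reactant; the smaller value is the limiting reagent in a 1:1:1 reaction, so moles_C equals moles of the limiter.
n_A = mass_A / M_A = 17.16 / 79.1 = 0.216941 mol
n_B = mass_B / M_B = 34.99 / 40.99 = 0.853623 mol
Limiting reagent: A (smaller), n_limiting = 0.216941 mol
mass_C = n_limiting * M_C = 0.216941 * 120.09
mass_C = 26.05244469 g, rounded to 4 dp:

26.0524 g


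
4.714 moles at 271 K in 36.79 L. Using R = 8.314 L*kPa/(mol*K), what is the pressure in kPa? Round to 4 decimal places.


PV = nRT, solve for P = nRT / V.
nRT = 4.714 * 8.314 * 271 = 10621.0851
P = 10621.0851 / 36.79
P = 288.69489263 kPa, rounded to 4 dp:

288.6949 kPa


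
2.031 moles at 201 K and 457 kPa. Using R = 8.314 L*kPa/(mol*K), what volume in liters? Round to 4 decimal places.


PV = nRT, solve for V = nRT / P.
nRT = 2.031 * 8.314 * 201 = 3394.0325
V = 3394.0325 / 457
V = 7.42676696 L, rounded to 4 dp:

7.4268 L


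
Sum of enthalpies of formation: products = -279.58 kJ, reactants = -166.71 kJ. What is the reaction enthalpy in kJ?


dH_rxn = sum(dH_f products) - sum(dH_f reactants)
dH_rxn = -279.58 - (-166.71)
dH_rxn = -112.87 kJ:

-112.87 kJ


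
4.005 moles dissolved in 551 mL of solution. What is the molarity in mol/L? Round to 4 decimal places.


Convert volume to liters: V_L = V_mL / 1000.
V_L = 551 / 1000 = 0.551 L
M = n / V_L = 4.005 / 0.551
M = 7.26860254 mol/L, rounded to 4 dp:

7.2686 mol/L


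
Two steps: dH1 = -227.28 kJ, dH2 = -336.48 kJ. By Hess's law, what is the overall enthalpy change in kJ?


Hess's law: enthalpy is a state function, so add the step enthalpies.
dH_total = dH1 + dH2 = -227.28 + (-336.48)
dH_total = -563.76 kJ:

-563.76 kJ


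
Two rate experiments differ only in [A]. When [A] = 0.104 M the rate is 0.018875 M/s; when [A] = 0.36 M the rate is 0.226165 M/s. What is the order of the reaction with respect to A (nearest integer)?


Rate is proportional to [A]^n, so rate2/rate1 = ([A]2/[A]1)^n. Take logs to solve for n.
rate2/rate1 = 0.226165 / 0.018875 = 11.9823
[A]2/[A]1 = 0.36 / 0.104 = 3.4615
n = ln(11.9823) / ln(3.4615) = 2.0
Nearest integer order:

2


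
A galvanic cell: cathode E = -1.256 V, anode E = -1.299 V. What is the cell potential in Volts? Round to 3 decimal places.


Standard cell potential: E_cell = E_cathode - E_anode.
E_cell = -1.256 - (-1.299)
E_cell = 0.043 V, rounded to 3 dp:

0.043 V


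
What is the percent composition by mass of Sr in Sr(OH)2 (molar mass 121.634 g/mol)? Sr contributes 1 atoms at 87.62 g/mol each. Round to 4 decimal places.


pct = 100 * (n_elem * M_elem) / M_total
mass_contribution = 1 * 87.62 = 87.62 g/mol
pct = 100 * 87.62 / 121.634
pct = 72.03577947 %, rounded to 4 dp:

72.0358 %


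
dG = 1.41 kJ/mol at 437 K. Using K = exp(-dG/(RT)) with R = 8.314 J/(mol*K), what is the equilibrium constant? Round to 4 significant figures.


dG is in kJ/mol; multiply by 1000 to match R in J/(mol*K).
RT = 8.314 * 437 = 3633.218 J/mol
exponent = -dG*1000 / (RT) = -(1.41*1000) / 3633.218 = -0.38808571
K = exp(-0.38808571)
K = 0.6783542, rounded to 4 significant figures:

0.6784


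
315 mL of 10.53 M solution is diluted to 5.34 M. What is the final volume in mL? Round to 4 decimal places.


Dilution: M1*V1 = M2*V2, solve for V2.
V2 = M1*V1 / M2
V2 = 10.53 * 315 / 5.34
V2 = 3316.95 / 5.34
V2 = 621.15168539 mL, rounded to 4 dp:

621.1517 mL


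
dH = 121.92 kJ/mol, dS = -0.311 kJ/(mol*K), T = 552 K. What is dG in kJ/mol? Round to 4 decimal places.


Gibbs: dG = dH - T*dS (consistent units, dS already in kJ/(mol*K)).
T*dS = 552 * -0.311 = -171.672
dG = 121.92 - (-171.672)
dG = 293.592 kJ/mol, rounded to 4 dp:

293.5920 kJ/mol


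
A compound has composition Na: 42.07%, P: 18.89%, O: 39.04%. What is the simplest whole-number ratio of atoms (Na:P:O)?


Assume 100 g of compound, divide each mass% by atomic mass to get moles, then normalize by the smallest to get a raw atom ratio.
Moles per 100 g: Na: 42.07/22.99 = 1.8299, P: 18.89/30.974 = 0.6099, O: 39.04/15.999 = 2.4402
Raw ratio (divide by min = 0.6099): Na: 3.001, P: 1.0, O: 4.001
Multiply by 1 to clear fractions: Na: 3.001 ~= 3, P: 1.0 ~= 1, O: 4.001 ~= 4
Reduce by GCD to get the simplest whole-number ratio:

3:1:4


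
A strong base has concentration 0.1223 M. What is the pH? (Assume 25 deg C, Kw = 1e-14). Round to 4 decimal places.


A strong base dissociates completely, so [OH-] equals the given concentration.
pOH = -log10([OH-]) = -log10(0.1223) = 0.912574
pH = 14 - pOH = 14 - 0.912574
pH = 13.087426, rounded to 4 dp:

13.0874


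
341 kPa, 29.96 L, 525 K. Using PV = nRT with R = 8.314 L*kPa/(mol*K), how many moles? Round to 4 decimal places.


PV = nRT, solve for n = PV / (RT).
PV = 341 * 29.96 = 10216.36
RT = 8.314 * 525 = 4364.85
n = 10216.36 / 4364.85
n = 2.34059819 mol, rounded to 4 dp:

2.3406 mol


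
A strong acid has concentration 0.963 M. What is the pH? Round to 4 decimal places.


A strong acid dissociates completely, so [H+] equals the given concentration.
pH = -log10([H+]) = -log10(0.963)
pH = 0.01637371, rounded to 4 dp:

0.0164


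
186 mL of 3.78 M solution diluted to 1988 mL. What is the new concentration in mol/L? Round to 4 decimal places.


Dilution: M1*V1 = M2*V2, solve for M2.
M2 = M1*V1 / V2
M2 = 3.78 * 186 / 1988
M2 = 703.08 / 1988
M2 = 0.35366197 mol/L, rounded to 4 dp:

0.3537 mol/L


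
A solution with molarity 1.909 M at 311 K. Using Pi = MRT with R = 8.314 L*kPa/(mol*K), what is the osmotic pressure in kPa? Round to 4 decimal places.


Osmotic pressure (van't Hoff): Pi = M*R*T.
RT = 8.314 * 311 = 2585.654
Pi = 1.909 * 2585.654
Pi = 4936.013486 kPa, rounded to 4 dp:

4936.0135 kPa


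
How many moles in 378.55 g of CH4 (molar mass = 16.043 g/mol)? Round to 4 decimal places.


n = mass / M
n = 378.55 / 16.043
n = 23.59596086 mol, rounded to 4 dp:

23.5960 mol


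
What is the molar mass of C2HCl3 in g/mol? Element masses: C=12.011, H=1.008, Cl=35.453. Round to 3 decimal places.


M = sum(count * atomic_mass) over atoms.
M = 2*12.011 + 1*1.008 + 3*35.453
M = 24.022 + 1.008 + 106.359
M = 131.389 g/mol, rounded to 3 dp:

131.389 g/mol


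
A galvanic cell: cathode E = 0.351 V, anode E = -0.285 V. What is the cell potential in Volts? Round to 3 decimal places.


Standard cell potential: E_cell = E_cathode - E_anode.
E_cell = 0.351 - (-0.285)
E_cell = 0.636 V, rounded to 3 dp:

0.636 V


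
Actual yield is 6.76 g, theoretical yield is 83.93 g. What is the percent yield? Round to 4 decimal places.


% yield = 100 * actual / theoretical
% yield = 100 * 6.76 / 83.93
% yield = 8.05433099 %, rounded to 4 dp:

8.0543 %


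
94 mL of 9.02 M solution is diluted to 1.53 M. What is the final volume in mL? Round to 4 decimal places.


Dilution: M1*V1 = M2*V2, solve for V2.
V2 = M1*V1 / M2
V2 = 9.02 * 94 / 1.53
V2 = 847.88 / 1.53
V2 = 554.16993464 mL, rounded to 4 dp:

554.1699 mL


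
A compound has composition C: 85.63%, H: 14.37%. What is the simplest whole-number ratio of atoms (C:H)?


Assume 100 g of compound, divide each mass% by atomic mass to get moles, then normalize by the smallest to get a raw atom ratio.
Moles per 100 g: C: 85.63/12.011 = 7.1293, H: 14.37/1.008 = 14.256
Raw ratio (divide by min = 7.1293): C: 1.0, H: 2.0
Multiply by 1 to clear fractions: C: 1.0 ~= 1, H: 2.0 ~= 2
Reduce by GCD to get the simplest whole-number ratio:

1:2


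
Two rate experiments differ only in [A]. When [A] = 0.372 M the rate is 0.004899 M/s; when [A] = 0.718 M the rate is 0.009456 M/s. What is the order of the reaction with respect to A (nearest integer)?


Rate is proportional to [A]^n, so rate2/rate1 = ([A]2/[A]1)^n. Take logs to solve for n.
rate2/rate1 = 0.009456 / 0.004899 = 1.9302
[A]2/[A]1 = 0.718 / 0.372 = 1.9301
n = ln(1.9302) / ln(1.9301) = 1.0
Nearest integer order:

1


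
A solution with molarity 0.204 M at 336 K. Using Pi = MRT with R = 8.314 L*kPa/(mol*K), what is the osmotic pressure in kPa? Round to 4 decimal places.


Osmotic pressure (van't Hoff): Pi = M*R*T.
RT = 8.314 * 336 = 2793.504
Pi = 0.204 * 2793.504
Pi = 569.874816 kPa, rounded to 4 dp:

569.8748 kPa


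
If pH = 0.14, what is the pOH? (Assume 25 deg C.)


At 25 deg C, pH + pOH = 14.
pOH = 14 - pH = 14 - 0.14
pOH = 13.86:

13.86


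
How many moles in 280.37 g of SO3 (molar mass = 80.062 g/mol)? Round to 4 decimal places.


n = mass / M
n = 280.37 / 80.062
n = 3.50191102 mol, rounded to 4 dp:

3.5019 mol


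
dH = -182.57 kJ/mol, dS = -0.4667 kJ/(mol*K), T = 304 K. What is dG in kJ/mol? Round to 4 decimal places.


Gibbs: dG = dH - T*dS (consistent units, dS already in kJ/(mol*K)).
T*dS = 304 * -0.4667 = -141.8768
dG = -182.57 - (-141.8768)
dG = -40.6932 kJ/mol, rounded to 4 dp:

-40.6932 kJ/mol


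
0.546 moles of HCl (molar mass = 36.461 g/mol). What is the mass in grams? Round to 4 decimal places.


mass = n * M
mass = 0.546 * 36.461
mass = 19.907706 g, rounded to 4 dp:

19.9077 g


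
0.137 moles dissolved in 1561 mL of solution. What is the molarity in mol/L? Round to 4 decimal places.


Convert volume to liters: V_L = V_mL / 1000.
V_L = 1561 / 1000 = 1.561 L
M = n / V_L = 0.137 / 1.561
M = 0.08776425 mol/L, rounded to 4 dp:

0.0878 mol/L


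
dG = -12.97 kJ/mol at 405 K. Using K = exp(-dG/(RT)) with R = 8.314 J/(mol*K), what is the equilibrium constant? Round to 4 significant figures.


dG is in kJ/mol; multiply by 1000 to match R in J/(mol*K).
RT = 8.314 * 405 = 3367.17 J/mol
exponent = -dG*1000 / (RT) = -(-12.97*1000) / 3367.17 = 3.85189937
K = exp(3.85189937)
K = 47.082405, rounded to 4 significant figures:

47.08


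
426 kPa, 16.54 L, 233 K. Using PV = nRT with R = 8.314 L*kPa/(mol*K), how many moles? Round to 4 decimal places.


PV = nRT, solve for n = PV / (RT).
PV = 426 * 16.54 = 7046.04
RT = 8.314 * 233 = 1937.162
n = 7046.04 / 1937.162
n = 3.63730034 mol, rounded to 4 dp:

3.6373 mol


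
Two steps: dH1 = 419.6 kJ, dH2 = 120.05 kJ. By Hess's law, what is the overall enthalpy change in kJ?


Hess's law: enthalpy is a state function, so add the step enthalpies.
dH_total = dH1 + dH2 = 419.6 + (120.05)
dH_total = 539.65 kJ:

539.65 kJ


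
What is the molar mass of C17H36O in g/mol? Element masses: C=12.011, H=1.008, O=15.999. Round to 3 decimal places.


M = sum(count * atomic_mass) over atoms.
M = 17*12.011 + 36*1.008 + 1*15.999
M = 204.187 + 36.288 + 15.999
M = 256.474 g/mol, rounded to 3 dp:

256.474 g/mol


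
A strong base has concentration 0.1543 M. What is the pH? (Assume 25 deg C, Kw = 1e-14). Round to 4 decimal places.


A strong base dissociates completely, so [OH-] equals the given concentration.
pOH = -log10([OH-]) = -log10(0.1543) = 0.811634
pH = 14 - pOH = 14 - 0.811634
pH = 13.188366, rounded to 4 dp:

13.1884


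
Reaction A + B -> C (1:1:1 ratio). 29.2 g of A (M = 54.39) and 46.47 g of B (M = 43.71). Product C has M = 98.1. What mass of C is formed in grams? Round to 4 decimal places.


Find moles of each reactant; the smaller value is the limiting reagent in a 1:1:1 reaction, so moles_C equals moles of the limiter.
n_A = mass_A / M_A = 29.2 / 54.39 = 0.536863 mol
n_B = mass_B / M_B = 46.47 / 43.71 = 1.063143 mol
Limiting reagent: A (smaller), n_limiting = 0.536863 mol
mass_C = n_limiting * M_C = 0.536863 * 98.1
mass_C = 52.6662603 g, rounded to 4 dp:

52.6663 g


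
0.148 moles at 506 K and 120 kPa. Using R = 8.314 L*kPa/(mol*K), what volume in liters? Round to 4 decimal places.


PV = nRT, solve for V = nRT / P.
nRT = 0.148 * 8.314 * 506 = 622.6188
V = 622.6188 / 120
V = 5.18849 L, rounded to 4 dp:

5.1885 L


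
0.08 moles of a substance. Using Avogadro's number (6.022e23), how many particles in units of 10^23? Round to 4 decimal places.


N = n * NA, then divide by 1e23 for the requested units.
N / 1e23 = n * 6.022
N / 1e23 = 0.08 * 6.022
N / 1e23 = 0.48176, rounded to 4 dp:

0.4818


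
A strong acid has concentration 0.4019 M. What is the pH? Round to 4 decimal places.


A strong acid dissociates completely, so [H+] equals the given concentration.
pH = -log10([H+]) = -log10(0.4019)
pH = 0.39588199, rounded to 4 dp:

0.3959


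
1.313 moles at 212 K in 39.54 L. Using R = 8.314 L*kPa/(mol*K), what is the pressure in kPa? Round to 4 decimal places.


PV = nRT, solve for P = nRT / V.
nRT = 1.313 * 8.314 * 212 = 2314.2518
P = 2314.2518 / 39.54
P = 58.5293829 kPa, rounded to 4 dp:

58.5294 kPa


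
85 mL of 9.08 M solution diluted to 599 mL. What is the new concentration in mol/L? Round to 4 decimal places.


Dilution: M1*V1 = M2*V2, solve for M2.
M2 = M1*V1 / V2
M2 = 9.08 * 85 / 599
M2 = 771.8 / 599
M2 = 1.2884808 mol/L, rounded to 4 dp:

1.2885 mol/L


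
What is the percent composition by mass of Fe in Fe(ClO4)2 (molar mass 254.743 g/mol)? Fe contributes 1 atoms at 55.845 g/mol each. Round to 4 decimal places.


pct = 100 * (n_elem * M_elem) / M_total
mass_contribution = 1 * 55.845 = 55.845 g/mol
pct = 100 * 55.845 / 254.743
pct = 21.92209403 %, rounded to 4 dp:

21.9221 %


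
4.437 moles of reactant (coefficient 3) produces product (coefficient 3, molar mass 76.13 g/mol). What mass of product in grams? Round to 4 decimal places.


Use the coefficient ratio to convert reactant moles to product moles, then multiply by the product's molar mass.
moles_P = moles_R * (coeff_P / coeff_R) = 4.437 * (3/3) = 4.437
mass_P = moles_P * M_P = 4.437 * 76.13
mass_P = 337.78881 g, rounded to 4 dp:

337.7888 g


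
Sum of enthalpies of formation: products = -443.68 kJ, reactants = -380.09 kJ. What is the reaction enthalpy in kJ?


dH_rxn = sum(dH_f products) - sum(dH_f reactants)
dH_rxn = -443.68 - (-380.09)
dH_rxn = -63.59 kJ:

-63.59 kJ


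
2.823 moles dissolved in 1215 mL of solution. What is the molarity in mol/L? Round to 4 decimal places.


Convert volume to liters: V_L = V_mL / 1000.
V_L = 1215 / 1000 = 1.215 L
M = n / V_L = 2.823 / 1.215
M = 2.32345679 mol/L, rounded to 4 dp:

2.3235 mol/L


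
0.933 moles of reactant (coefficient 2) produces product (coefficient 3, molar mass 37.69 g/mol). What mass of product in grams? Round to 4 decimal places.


Use the coefficient ratio to convert reactant moles to product moles, then multiply by the product's molar mass.
moles_P = moles_R * (coeff_P / coeff_R) = 0.933 * (3/2) = 1.3995
mass_P = moles_P * M_P = 1.3995 * 37.69
mass_P = 52.747155 g, rounded to 4 dp:

52.7472 g


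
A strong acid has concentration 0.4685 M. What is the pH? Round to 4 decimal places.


A strong acid dissociates completely, so [H+] equals the given concentration.
pH = -log10([H+]) = -log10(0.4685)
pH = 0.3292904, rounded to 4 dp:

0.3293


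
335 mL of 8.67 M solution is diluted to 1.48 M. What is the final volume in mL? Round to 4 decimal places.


Dilution: M1*V1 = M2*V2, solve for V2.
V2 = M1*V1 / M2
V2 = 8.67 * 335 / 1.48
V2 = 2904.45 / 1.48
V2 = 1962.46621622 mL, rounded to 4 dp:

1962.4662 mL


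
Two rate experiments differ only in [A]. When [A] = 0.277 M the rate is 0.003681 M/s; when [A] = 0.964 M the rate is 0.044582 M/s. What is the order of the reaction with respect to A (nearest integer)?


Rate is proportional to [A]^n, so rate2/rate1 = ([A]2/[A]1)^n. Take logs to solve for n.
rate2/rate1 = 0.044582 / 0.003681 = 12.1114
[A]2/[A]1 = 0.964 / 0.277 = 3.4801
n = ln(12.1114) / ln(3.4801) = 2.0
Nearest integer order:

2


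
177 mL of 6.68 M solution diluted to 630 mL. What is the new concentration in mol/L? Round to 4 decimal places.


Dilution: M1*V1 = M2*V2, solve for M2.
M2 = M1*V1 / V2
M2 = 6.68 * 177 / 630
M2 = 1182.36 / 630
M2 = 1.8767619 mol/L, rounded to 4 dp:

1.8768 mol/L


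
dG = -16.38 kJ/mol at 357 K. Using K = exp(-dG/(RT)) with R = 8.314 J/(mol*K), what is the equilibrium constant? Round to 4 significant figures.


dG is in kJ/mol; multiply by 1000 to match R in J/(mol*K).
RT = 8.314 * 357 = 2968.098 J/mol
exponent = -dG*1000 / (RT) = -(-16.38*1000) / 2968.098 = 5.5186857
K = exp(5.5186857)
K = 249.30716, rounded to 4 significant figures:

249.3


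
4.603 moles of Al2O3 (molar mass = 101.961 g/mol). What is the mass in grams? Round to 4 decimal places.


mass = n * M
mass = 4.603 * 101.961
mass = 469.326483 g, rounded to 4 dp:

469.3265 g


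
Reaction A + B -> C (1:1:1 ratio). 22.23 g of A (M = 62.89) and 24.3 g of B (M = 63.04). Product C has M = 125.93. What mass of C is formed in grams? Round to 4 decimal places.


Find moles of each reactant; the smaller value is the limiting reagent in a 1:1:1 reaction, so moles_C equals moles of the limiter.
n_A = mass_A / M_A = 22.23 / 62.89 = 0.353474 mol
n_B = mass_B / M_B = 24.3 / 63.04 = 0.38547 mol
Limiting reagent: A (smaller), n_limiting = 0.353474 mol
mass_C = n_limiting * M_C = 0.353474 * 125.93
mass_C = 44.51298082 g, rounded to 4 dp:

44.5130 g
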